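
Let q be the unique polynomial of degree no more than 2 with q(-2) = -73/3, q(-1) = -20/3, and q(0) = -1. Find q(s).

q(s) = -6s^2 - (1/3)s - 1

Using the Lagrange interpolation formula with nodes -2, -1, 0:
  L_0(s) = (s + 1)s / 2
  L_1(s) = (s + 2)s / -1
  L_2(s) = (s + 2)(s + 1) / 2
Then q(s) = -73/3·L_0(s) - 20/3·L_1(s) - 1·L_2(s).
Expanding and collecting terms gives q(s) = -6s² - (1/3)s - 1.
Check: q(-2) = -73/3. ✓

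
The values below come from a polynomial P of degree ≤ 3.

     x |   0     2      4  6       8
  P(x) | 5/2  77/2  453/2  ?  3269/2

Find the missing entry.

1421/2

The 4 known points determine the degree-3 polynomial uniquely.
Write P(x) = ax^3 + bx^2 + cx + d. Substituting each data point gives a linear system:
  d = 5/2
  8a + 4b + 2c + d = 77/2
  64a + 16b + 4c + d = 453/2
  512a + 64b + 8c + d = 3269/2
Solving the system yields a = 3, b = 1, c = 4, d = 5/2.
So P(x) = 3x³ + x² + 4x + 5/2.
Then P(6) = 1421/2.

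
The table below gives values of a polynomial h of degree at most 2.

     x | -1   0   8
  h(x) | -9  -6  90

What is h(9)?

111

Write h(x) = ax^2 + bx + c. Substituting each data point gives a linear system:
  a - b + c = -9
  c = -6
  64a + 8b + c = 90
Solving the system yields a = 1, b = 4, c = -6.
So h(x) = x² + 4x - 6.
Then h(9) = 111.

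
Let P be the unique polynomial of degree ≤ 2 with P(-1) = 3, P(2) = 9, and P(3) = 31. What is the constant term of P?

-5

Write P(s) = as^2 + bs + c. Substituting each data point gives a linear system:
  a - b + c = 3
  4a + 2b + c = 9
  9a + 3b + c = 31
Solving the system yields a = 5, b = -3, c = -5.
So P(s) = 5s² - 3s - 5.
The constant term is -5.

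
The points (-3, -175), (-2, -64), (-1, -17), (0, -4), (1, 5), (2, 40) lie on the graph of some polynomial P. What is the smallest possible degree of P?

3

Forward differences of the values at s = -3, -2, -1, 0, 1, 2:
  P  : -175  -64  -17  -4  5  40
  Δ  : 111  47  13  9  35
  Δ^2: -64  -34  -4  26
  Δ^3: 30  30  30
  Δ^4: 0  0
  Δ^5: 0
The third differences are constant (30) and nonzero, while all higher differences vanish, so the minimal degree is 3.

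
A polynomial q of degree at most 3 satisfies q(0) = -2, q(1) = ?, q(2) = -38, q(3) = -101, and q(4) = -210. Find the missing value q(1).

On equispaced nodes a degree-3 polynomial has vanishing fourth forward difference, so
  q(0) - 4·q(1) + 6·q(2) - 4·q(3) + q(4) = 0.
Substituting the known values and solving for q(1):
  -4·q(1) = 36
  q(1) = -9.

-9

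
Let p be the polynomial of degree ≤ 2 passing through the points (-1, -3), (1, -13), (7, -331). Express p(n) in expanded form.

p(n) = -6n^2 - 5n - 2

Using the Lagrange interpolation formula with nodes -1, 1, 7:
  L_0(n) = (n - 1)(n - 7) / 16
  L_1(n) = (n + 1)(n - 7) / -12
  L_2(n) = (n + 1)(n - 1) / 48
Then p(n) = -3·L_0(n) - 13·L_1(n) - 331·L_2(n).
Expanding and collecting terms gives p(n) = -6n^2 - 5n - 2.
Check: p(-1) = -3. ✓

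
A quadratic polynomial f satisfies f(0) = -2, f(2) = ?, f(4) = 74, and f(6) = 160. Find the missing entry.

20

On equispaced nodes a degree-2 polynomial has vanishing third forward difference, so
  - f(0) + 3·f(2) - 3·f(4) + f(6) = 0.
Substituting the known values and solving for f(2):
  3·f(2) = 60
  f(2) = 20.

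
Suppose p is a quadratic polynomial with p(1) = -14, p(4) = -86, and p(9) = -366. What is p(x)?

Write p(x) = ax^2 + bx + c. Substituting each data point gives a linear system:
  a + b + c = -14
  16a + 4b + c = -86
  81a + 9b + c = -366
Solving the system yields a = -4, b = -4, c = -6.
So p(x) = -4x² - 4x - 6.
Check: p(9) = -366. ✓

p(x) = -4x^2 - 4x - 6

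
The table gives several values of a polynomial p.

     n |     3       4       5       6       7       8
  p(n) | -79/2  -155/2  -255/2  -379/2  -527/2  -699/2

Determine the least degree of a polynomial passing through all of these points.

Forward differences of the values at n = 3, 4, 5, 6, 7, 8:
  p  : -79/2  -155/2  -255/2  -379/2  -527/2  -699/2
  Δ  : -38  -50  -62  -74  -86
  Δ^2: -12  -12  -12  -12
  Δ^3: 0  0  0
  Δ^4: 0  0
  Δ^5: 0
The second differences are constant (-12) and nonzero, while all higher differences vanish, so the minimal degree is 2.

2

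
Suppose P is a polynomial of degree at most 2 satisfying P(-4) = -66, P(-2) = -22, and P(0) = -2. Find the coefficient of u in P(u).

Write P(u) = au^2 + bu + c. Substituting each data point gives a linear system:
  16a - 4b + c = -66
  4a - 2b + c = -22
  c = -2
Solving the system yields a = -3, b = 4, c = -2.
So P(u) = -3u² + 4u - 2.
The coefficient of u is 4.

4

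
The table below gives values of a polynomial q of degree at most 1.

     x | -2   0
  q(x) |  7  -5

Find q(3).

-23

Write q(x) = ax + b. Substituting each data point gives a linear system:
  -2a + b = 7
  b = -5
Solving the system yields a = -6, b = -5.
So q(x) = -6x - 5.
Then q(3) = -23.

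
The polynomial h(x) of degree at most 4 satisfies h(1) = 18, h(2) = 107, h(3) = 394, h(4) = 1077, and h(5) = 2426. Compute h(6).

Forward differences of the values at x = 1, 2, 3, 4, 5:
  h  : 18  107  394  1077  2426
  Δ  : 89  287  683  1349
  Δ^2: 198  396  666
  Δ^3: 198  270
  Δ^4: 72
The fourth differences are constant, confirming degree 4.
Interpolating (Newton forward form) and evaluating at x = 6 gives h(6) = 4783.

4783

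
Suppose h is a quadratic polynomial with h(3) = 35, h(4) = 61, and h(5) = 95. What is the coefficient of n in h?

Write h(n) = an^2 + bn + c. Substituting each data point gives a linear system:
  9a + 3b + c = 35
  16a + 4b + c = 61
  25a + 5b + c = 95
Solving the system yields a = 4, b = -2, c = 5.
So h(n) = 4n² - 2n + 5.
The coefficient of n is -2.

-2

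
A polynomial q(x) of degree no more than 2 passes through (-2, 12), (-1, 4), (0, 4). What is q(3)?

Write q(x) = ax^2 + bx + c. Substituting each data point gives a linear system:
  4a - 2b + c = 12
  a - b + c = 4
  c = 4
Solving the system yields a = 4, b = 4, c = 4.
So q(x) = 4x² + 4x + 4.
Then q(3) = 52.

52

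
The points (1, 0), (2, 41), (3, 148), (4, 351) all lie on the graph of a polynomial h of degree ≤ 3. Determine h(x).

Using the Lagrange interpolation formula with nodes 1, 2, 3, 4:
  L_0(x) = (x - 2)(x - 3)(x - 4) / -6
  L_1(x) = (x - 1)(x - 3)(x - 4) / 2
  L_2(x) = (x - 1)(x - 2)(x - 4) / -2
  L_3(x) = (x - 1)(x - 2)(x - 3) / 6
Then h(x) = 0·L_0(x) + 41·L_1(x) + 148·L_2(x) + 351·L_3(x).
Expanding and collecting terms gives h(x) = 5x^3 + 3x^2 - 3x - 5.
Check: h(4) = 351. ✓

h(x) = 5x^3 + 3x^2 - 3x - 5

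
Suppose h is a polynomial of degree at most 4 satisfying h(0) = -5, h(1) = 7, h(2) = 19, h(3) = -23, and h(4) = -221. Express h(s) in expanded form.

h(s) = -2s^4 + 3s^3 + 5s^2 + 6s - 5

Write h(s) = as^4 + bs^3 + cs^2 + ds + e. Substituting each data point gives a linear system:
  e = -5
  a + b + c + d + e = 7
  16a + 8b + 4c + 2d + e = 19
  81a + 27b + 9c + 3d + e = -23
  256a + 64b + 16c + 4d + e = -221
Solving the system yields a = -2, b = 3, c = 5, d = 6, e = -5.
So h(s) = -2s⁴ + 3s³ + 5s² + 6s - 5.
Check: h(2) = 19. ✓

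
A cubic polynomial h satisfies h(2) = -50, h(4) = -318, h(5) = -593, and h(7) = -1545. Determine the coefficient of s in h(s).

-4

Write h(s) = as^3 + bs^2 + cs + d. Substituting each data point gives a linear system:
  8a + 4b + 2c + d = -50
  64a + 16b + 4c + d = -318
  125a + 25b + 5c + d = -593
  343a + 49b + 7c + d = -1545
Solving the system yields a = -4, b = -3, c = -4, d = 2.
So h(s) = -4s^3 - 3s^2 - 4s + 2.
The coefficient of s is -4.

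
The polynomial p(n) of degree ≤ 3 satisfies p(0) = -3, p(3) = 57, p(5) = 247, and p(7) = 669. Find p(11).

2593

Using the Lagrange interpolation formula with nodes 0, 3, 5, 7:
  L_0(n) = (n - 3)(n - 5)(n - 7) / -105
  L_1(n) = n(n - 5)(n - 7) / 24
  L_2(n) = n(n - 3)(n - 7) / -20
  L_3(n) = n(n - 3)(n - 5) / 56
Then p(n) = -3·L_0(n) + 57·L_1(n) + 247·L_2(n) + 669·L_3(n).
Expanding and collecting terms gives p(n) = 2n^3 - n^2 + 5n - 3.
Evaluating at n = 11: p(11) = 2593.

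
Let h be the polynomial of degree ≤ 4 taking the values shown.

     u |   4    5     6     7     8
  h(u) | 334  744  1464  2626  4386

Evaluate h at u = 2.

36

Write h(u) = au^4 + bu^3 + cu^2 + du + e. Substituting each data point gives a linear system:
  256a + 64b + 16c + 4d + e = 334
  625a + 125b + 25c + 5d + e = 744
  1296a + 216b + 36c + 6d + e = 1464
  2401a + 343b + 49c + 7d + e = 2626
  4096a + 512b + 64c + 8d + e = 4386
Solving the system yields a = 1, b = 0, c = 4, d = 5, e = -6.
So h(u) = u^4 + 4u^2 + 5u - 6.
Then h(2) = 36.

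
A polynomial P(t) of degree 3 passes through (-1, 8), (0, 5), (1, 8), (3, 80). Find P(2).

Write P(t) = at^3 + bt^2 + ct + d. Substituting each data point gives a linear system:
  -a + b - c + d = 8
  d = 5
  a + b + c + d = 8
  27a + 9b + 3c + d = 80
Solving the system yields a = 2, b = 3, c = -2, d = 5.
So P(t) = 2t³ + 3t² - 2t + 5.
Then P(2) = 29.

29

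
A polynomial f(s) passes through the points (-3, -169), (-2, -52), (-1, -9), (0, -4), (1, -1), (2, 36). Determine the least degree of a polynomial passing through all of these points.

Forward differences of the values at s = -3, -2, -1, 0, 1, 2:
  f  : -169  -52  -9  -4  -1  36
  Δ  : 117  43  5  3  37
  Δ^2: -74  -38  -2  34
  Δ^3: 36  36  36
  Δ^4: 0  0
  Δ^5: 0
The third differences are constant (36) and nonzero, while all higher differences vanish, so the minimal degree is 3.

3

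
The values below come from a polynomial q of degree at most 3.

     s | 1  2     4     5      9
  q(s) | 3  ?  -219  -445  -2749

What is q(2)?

-19

The 4 known points determine the degree-3 polynomial uniquely.
Write q(s) = as^3 + bs^2 + cs + d. Substituting each data point gives a linear system:
  a + b + c + d = 3
  64a + 16b + 4c + d = -219
  125a + 25b + 5c + d = -445
  729a + 81b + 9c + d = -2749
Solving the system yields a = -4, b = 2, c = 0, d = 5.
So q(s) = -4s^3 + 2s^2 + 5.
Then q(2) = -19.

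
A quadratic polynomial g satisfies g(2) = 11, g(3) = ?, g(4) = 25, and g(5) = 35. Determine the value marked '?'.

On equispaced nodes a degree-2 polynomial has vanishing third forward difference, so
  - g(2) + 3·g(3) - 3·g(4) + g(5) = 0.
Substituting the known values and solving for g(3):
  3·g(3) = 51
  g(3) = 17.

17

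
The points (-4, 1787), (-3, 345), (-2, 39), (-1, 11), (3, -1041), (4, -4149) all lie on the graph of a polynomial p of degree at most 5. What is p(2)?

Write p(n) = an^5 + bn^4 + cn^3 + dn^2 + en + k. Substituting each data point gives a linear system:
  -1024a + 256b - 64c + 16d - 4e + k = 1787
  -243a + 81b - 27c + 9d - 3e + k = 345
  -32a + 16b - 8c + 4d - 2e + k = 39
  -a + b - c + d - e + k = 11
  243a + 81b + 27c + 9d + 3e + k = -1041
  1024a + 256b + 64c + 16d + 4e + k = -4149
Solving the system yields a = -3, b = -5, c = 2, d = 6, e = -6, k = 3.
So p(n) = -3n^5 - 5n^4 + 2n^3 + 6n^2 - 6n + 3.
Then p(2) = -145.

-145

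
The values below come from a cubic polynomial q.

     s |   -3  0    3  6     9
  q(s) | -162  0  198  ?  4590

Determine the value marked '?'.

1404

On equispaced nodes a degree-3 polynomial has vanishing fourth forward difference, so
  q(-3) - 4·q(0) + 6·q(3) - 4·q(6) + q(9) = 0.
Substituting the known values and solving for q(6):
  -4·q(6) = -5616
  q(6) = 1404.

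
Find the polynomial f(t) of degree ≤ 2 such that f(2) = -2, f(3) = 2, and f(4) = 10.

Using the Lagrange interpolation formula with nodes 2, 3, 4:
  L_0(t) = (t - 3)(t - 4) / 2
  L_1(t) = (t - 2)(t - 4) / -1
  L_2(t) = (t - 2)(t - 3) / 2
Then f(t) = -2·L_0(t) + 2·L_1(t) + 10·L_2(t).
Expanding and collecting terms gives f(t) = 2t² - 6t + 2.
Check: f(3) = 2. ✓

f(t) = 2t^2 - 6t + 2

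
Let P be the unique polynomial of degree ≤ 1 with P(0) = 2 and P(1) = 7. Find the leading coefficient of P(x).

5

Write P(x) = ax + b. Substituting each data point gives a linear system:
  b = 2
  a + b = 7
Solving the system yields a = 5, b = 2.
So P(x) = 5x + 2.
The leading coefficient is 5.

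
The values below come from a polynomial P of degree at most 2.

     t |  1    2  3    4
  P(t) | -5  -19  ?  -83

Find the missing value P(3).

The 3 known points determine the degree-2 polynomial uniquely.
Write P(t) = at^2 + bt + c. Substituting each data point gives a linear system:
  a + b + c = -5
  4a + 2b + c = -19
  16a + 4b + c = -83
Solving the system yields a = -6, b = 4, c = -3.
So P(t) = -6t^2 + 4t - 3.
Then P(3) = -45.

-45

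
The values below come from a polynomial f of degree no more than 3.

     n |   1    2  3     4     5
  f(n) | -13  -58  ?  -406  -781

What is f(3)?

The 4 known points determine the degree-3 polynomial uniquely.
Write f(n) = an^3 + bn^2 + cn + d. Substituting each data point gives a linear system:
  a + b + c + d = -13
  8a + 4b + 2c + d = -58
  64a + 16b + 4c + d = -406
  125a + 25b + 5c + d = -781
Solving the system yields a = -6, b = -1, c = 0, d = -6.
So f(n) = -6n^3 - n^2 - 6.
Then f(3) = -177.

-177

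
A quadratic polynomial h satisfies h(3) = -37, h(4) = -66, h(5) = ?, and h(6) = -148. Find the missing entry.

-103

On equispaced nodes a degree-2 polynomial has vanishing third forward difference, so
  - h(3) + 3·h(4) - 3·h(5) + h(6) = 0.
Substituting the known values and solving for h(5):
  -3·h(5) = 309
  h(5) = -103.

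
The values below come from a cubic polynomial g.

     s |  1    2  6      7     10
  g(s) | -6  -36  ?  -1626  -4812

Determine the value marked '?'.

-1016

The 4 known points determine the degree-3 polynomial uniquely.
Write g(s) = as^3 + bs^2 + cs + d. Substituting each data point gives a linear system:
  a + b + c + d = -6
  8a + 4b + 2c + d = -36
  343a + 49b + 7c + d = -1626
  1000a + 100b + 10c + d = -4812
Solving the system yields a = -5, b = 2, c = -1, d = -2.
So g(s) = -5s^3 + 2s^2 - s - 2.
Then g(6) = -1016.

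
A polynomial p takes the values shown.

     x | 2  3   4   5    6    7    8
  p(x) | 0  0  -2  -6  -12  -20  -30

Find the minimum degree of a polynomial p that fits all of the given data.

Forward differences of the values at x = 2, 3, 4, 5, 6, 7, 8:
  p  : 0  0  -2  -6  -12  -20  -30
  Δ  : 0  -2  -4  -6  -8  -10
  Δ^2: -2  -2  -2  -2  -2
  Δ^3: 0  0  0  0
  Δ^4: 0  0  0
  Δ^5: 0  0
  Δ^6: 0
The second differences are constant (-2) and nonzero, while all higher differences vanish, so the minimal degree is 2.

2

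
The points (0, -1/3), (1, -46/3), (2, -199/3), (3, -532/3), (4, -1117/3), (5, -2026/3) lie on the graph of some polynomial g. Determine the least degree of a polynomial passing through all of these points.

Forward differences of the values at n = 0, 1, 2, 3, 4, 5:
  g  : -1/3  -46/3  -199/3  -532/3  -1117/3  -2026/3
  Δ  : -15  -51  -111  -195  -303
  Δ^2: -36  -60  -84  -108
  Δ^3: -24  -24  -24
  Δ^4: 0  0
  Δ^5: 0
The third differences are constant (-24) and nonzero, while all higher differences vanish, so the minimal degree is 3.

3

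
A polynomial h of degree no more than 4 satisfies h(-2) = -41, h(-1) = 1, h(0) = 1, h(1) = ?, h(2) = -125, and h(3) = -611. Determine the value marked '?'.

The 5 known points determine the degree-4 polynomial uniquely.
Write h(x) = ax^4 + bx^3 + cx^2 + dx + e. Substituting each data point gives a linear system:
  16a - 8b + 4c - 2d + e = -41
  a - b + c - d + e = 1
  e = 1
  16a + 8b + 4c + 2d + e = -125
  81a + 27b + 9c + 3d + e = -611
Solving the system yields a = -6, b = -6, c = 3, d = 3, e = 1.
So h(x) = -6x^4 - 6x^3 + 3x^2 + 3x + 1.
Then h(1) = -5.

-5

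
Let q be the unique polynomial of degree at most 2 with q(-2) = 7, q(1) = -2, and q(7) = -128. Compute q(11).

Using the Lagrange interpolation formula with nodes -2, 1, 7:
  L_0(s) = (s - 1)(s - 7) / 27
  L_1(s) = (s + 2)(s - 7) / -18
  L_2(s) = (s + 2)(s - 1) / 54
Then q(s) = 7·L_0(s) - 2·L_1(s) - 128·L_2(s).
Expanding and collecting terms gives q(s) = -2s² - 5s + 5.
Evaluating at s = 11: q(11) = -292.

-292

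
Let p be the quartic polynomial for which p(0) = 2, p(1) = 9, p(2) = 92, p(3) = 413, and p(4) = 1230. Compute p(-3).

257

Using the Lagrange interpolation formula with nodes 0, 1, 2, 3, 4:
  L_0(t) = (t - 1)(t - 2)(t - 3)(t - 4) / 24
  L_1(t) = t(t - 2)(t - 3)(t - 4) / -6
  L_2(t) = t(t - 1)(t - 3)(t - 4) / 4
  L_3(t) = t(t - 1)(t - 2)(t - 4) / -6
  L_4(t) = t(t - 1)(t - 2)(t - 3) / 24
Then p(t) = 2·L_0(t) + 9·L_1(t) + 92·L_2(t) + 413·L_3(t) + 1230·L_4(t).
Expanding and collecting terms gives p(t) = 4t⁴ + 3t³ + t² - t + 2.
Evaluating at t = -3: p(-3) = 257.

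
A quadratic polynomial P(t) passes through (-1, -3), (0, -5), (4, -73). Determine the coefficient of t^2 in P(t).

Write P(t) = at^2 + bt + c. Substituting each data point gives a linear system:
  a - b + c = -3
  c = -5
  16a + 4b + c = -73
Solving the system yields a = -3, b = -5, c = -5.
So P(t) = -3t² - 5t - 5.
The leading coefficient is -3.

-3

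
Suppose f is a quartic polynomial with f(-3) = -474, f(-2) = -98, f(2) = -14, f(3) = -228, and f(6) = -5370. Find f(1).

Write f(u) = au^4 + bu^3 + cu^2 + du + e. Substituting each data point gives a linear system:
  81a - 27b + 9c - 3d + e = -474
  16a - 8b + 4c - 2d + e = -98
  16a + 8b + 4c + 2d + e = -14
  81a + 27b + 9c + 3d + e = -228
  1296a + 216b + 36c + 6d + e = -5370
Solving the system yields a = -5, b = 4, c = 6, d = 5, e = 0.
So f(u) = -5u^4 + 4u^3 + 6u^2 + 5u.
Then f(1) = 10.

10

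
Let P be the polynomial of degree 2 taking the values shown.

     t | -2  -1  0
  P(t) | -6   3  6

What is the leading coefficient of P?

Write P(t) = at^2 + bt + c. Substituting each data point gives a linear system:
  4a - 2b + c = -6
  a - b + c = 3
  c = 6
Solving the system yields a = -3, b = 0, c = 6.
So P(t) = -3t^2 + 6.
The leading coefficient is -3.

-3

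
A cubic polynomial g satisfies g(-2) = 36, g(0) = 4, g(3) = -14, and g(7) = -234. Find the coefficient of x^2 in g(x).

Write g(x) = ax^3 + bx^2 + cx + d. Substituting each data point gives a linear system:
  -8a + 4b - 2c + d = 36
  d = 4
  27a + 9b + 3c + d = -14
  343a + 49b + 7c + d = -234
Solving the system yields a = -1, b = 3, c = -6, d = 4.
So g(x) = -x^3 + 3x^2 - 6x + 4.
The coefficient of x^2 is 3.

3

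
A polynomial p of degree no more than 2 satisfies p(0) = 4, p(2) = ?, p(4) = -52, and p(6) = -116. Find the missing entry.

-12

The 3 known points determine the degree-2 polynomial uniquely.
Write p(u) = au^2 + bu + c. Substituting each data point gives a linear system:
  c = 4
  16a + 4b + c = -52
  36a + 6b + c = -116
Solving the system yields a = -3, b = -2, c = 4.
So p(u) = -3u² - 2u + 4.
Then p(2) = -12.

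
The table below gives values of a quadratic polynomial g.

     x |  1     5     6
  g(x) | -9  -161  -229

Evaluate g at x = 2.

Using the Lagrange interpolation formula with nodes 1, 5, 6:
  L_0(x) = (x - 5)(x - 6) / 20
  L_1(x) = (x - 1)(x - 6) / -4
  L_2(x) = (x - 1)(x - 5) / 5
Then g(x) = -9·L_0(x) - 161·L_1(x) - 229·L_2(x).
Expanding and collecting terms gives g(x) = -6x^2 - 2x - 1.
Evaluating at x = 2: g(2) = -29.

-29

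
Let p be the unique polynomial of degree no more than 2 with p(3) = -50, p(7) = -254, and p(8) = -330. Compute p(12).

-734

Using the Lagrange interpolation formula with nodes 3, 7, 8:
  L_0(u) = (u - 7)(u - 8) / 20
  L_1(u) = (u - 3)(u - 8) / -4
  L_2(u) = (u - 3)(u - 7) / 5
Then p(u) = -50·L_0(u) - 254·L_1(u) - 330·L_2(u).
Expanding and collecting terms gives p(u) = -5u² - u - 2.
Evaluating at u = 12: p(12) = -734.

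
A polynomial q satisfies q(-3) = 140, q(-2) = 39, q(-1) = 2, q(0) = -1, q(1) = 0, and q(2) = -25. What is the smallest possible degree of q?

Forward differences of the values at s = -3, -2, -1, 0, 1, 2:
  q  : 140  39  2  -1  0  -25
  Δ  : -101  -37  -3  1  -25
  Δ^2: 64  34  4  -26
  Δ^3: -30  -30  -30
  Δ^4: 0  0
  Δ^5: 0
The third differences are constant (-30) and nonzero, while all higher differences vanish, so the minimal degree is 3.

3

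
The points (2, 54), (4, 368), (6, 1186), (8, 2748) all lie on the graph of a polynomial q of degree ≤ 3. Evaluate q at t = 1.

11

Write q(t) = at^3 + bt^2 + ct + d. Substituting each data point gives a linear system:
  8a + 4b + 2c + d = 54
  64a + 16b + 4c + d = 368
  216a + 36b + 6c + d = 1186
  512a + 64b + 8c + d = 2748
Solving the system yields a = 5, b = 3, c = -1, d = 4.
So q(t) = 5t^3 + 3t^2 - t + 4.
Then q(1) = 11.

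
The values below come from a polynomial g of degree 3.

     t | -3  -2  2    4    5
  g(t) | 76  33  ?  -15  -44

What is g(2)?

The 4 known points determine the degree-3 polynomial uniquely.
Write g(t) = at^3 + bt^2 + ct + d. Substituting each data point gives a linear system:
  -27a + 9b - 3c + d = 76
  -8a + 4b - 2c + d = 33
  64a + 16b + 4c + d = -15
  125a + 25b + 5c + d = -44
Solving the system yields a = -1, b = 4, c = -4, d = 1.
So g(t) = -t^3 + 4t^2 - 4t + 1.
Then g(2) = 1.

1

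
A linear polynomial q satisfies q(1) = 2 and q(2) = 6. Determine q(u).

Using the Lagrange interpolation formula with nodes 1, 2:
  L_0(u) = (u - 2) / -1
  L_1(u) = (u - 1) / 1
Then q(u) = 2·L_0(u) + 6·L_1(u).
Expanding and collecting terms gives q(u) = 4u - 2.
Check: q(1) = 2. ✓

q(u) = 4u - 2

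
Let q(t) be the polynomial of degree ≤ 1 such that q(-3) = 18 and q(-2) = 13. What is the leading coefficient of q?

-5

Write q(t) = at + b. Substituting each data point gives a linear system:
  -3a + b = 18
  -2a + b = 13
Solving the system yields a = -5, b = 3.
So q(t) = -5t + 3.
The leading coefficient is -5.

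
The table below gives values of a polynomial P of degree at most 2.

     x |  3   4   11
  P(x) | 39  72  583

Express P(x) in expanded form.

Write P(x) = ax^2 + bx + c. Substituting each data point gives a linear system:
  9a + 3b + c = 39
  16a + 4b + c = 72
  121a + 11b + c = 583
Solving the system yields a = 5, b = -2, c = 0.
So P(x) = 5x² - 2x.
Check: P(3) = 39. ✓

P(x) = 5x^2 - 2x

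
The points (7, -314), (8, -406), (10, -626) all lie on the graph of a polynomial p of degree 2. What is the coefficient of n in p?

Write p(n) = an^2 + bn + c. Substituting each data point gives a linear system:
  49a + 7b + c = -314
  64a + 8b + c = -406
  100a + 10b + c = -626
Solving the system yields a = -6, b = -2, c = -6.
So p(n) = -6n^2 - 2n - 6.
The coefficient of n is -2.

-2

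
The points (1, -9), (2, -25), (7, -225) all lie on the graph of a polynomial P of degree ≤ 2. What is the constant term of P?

Write P(t) = at^2 + bt + c. Substituting each data point gives a linear system:
  a + b + c = -9
  4a + 2b + c = -25
  49a + 7b + c = -225
Solving the system yields a = -4, b = -4, c = -1.
So P(t) = -4t² - 4t - 1.
The constant term is -1.

-1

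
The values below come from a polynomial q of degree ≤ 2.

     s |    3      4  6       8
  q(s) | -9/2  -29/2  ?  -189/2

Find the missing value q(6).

The 3 known points determine the degree-2 polynomial uniquely.
Write q(s) = as^2 + bs + c. Substituting each data point gives a linear system:
  9a + 3b + c = -9/2
  16a + 4b + c = -29/2
  64a + 8b + c = -189/2
Solving the system yields a = -2, b = 4, c = 3/2.
So q(s) = -2s^2 + 4s + 3/2.
Then q(6) = -93/2.

-93/2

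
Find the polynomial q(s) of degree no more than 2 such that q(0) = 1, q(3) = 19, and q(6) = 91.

Write q(s) = as^2 + bs + c. Substituting each data point gives a linear system:
  c = 1
  9a + 3b + c = 19
  36a + 6b + c = 91
Solving the system yields a = 3, b = -3, c = 1.
So q(s) = 3s^2 - 3s + 1.
Check: q(3) = 19. ✓

q(s) = 3s^2 - 3s + 1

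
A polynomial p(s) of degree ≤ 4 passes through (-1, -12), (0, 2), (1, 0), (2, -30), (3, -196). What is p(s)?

Using the Lagrange interpolation formula with nodes -1, 0, 1, 2, 3:
  L_0(s) = s(s - 1)(s - 2)(s - 3) / 24
  L_1(s) = (s + 1)(s - 1)(s - 2)(s - 3) / -6
  L_2(s) = (s + 1)s(s - 2)(s - 3) / 4
  L_3(s) = (s + 1)s(s - 1)(s - 3) / -6
  L_4(s) = (s + 1)s(s - 1)(s - 2) / 24
Then p(s) = -12·L_0(s) + 2·L_1(s) + 0·L_2(s) - 30·L_3(s) - 196·L_4(s).
Expanding and collecting terms gives p(s) = -4s^4 + 6s^3 - 4s^2 + 2.
Check: p(2) = -30. ✓

p(s) = -4s^4 + 6s^3 - 4s^2 + 2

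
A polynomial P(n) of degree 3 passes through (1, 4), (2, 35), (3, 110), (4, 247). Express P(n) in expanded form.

Using the Lagrange interpolation formula with nodes 1, 2, 3, 4:
  L_0(n) = (n - 2)(n - 3)(n - 4) / -6
  L_1(n) = (n - 1)(n - 3)(n - 4) / 2
  L_2(n) = (n - 1)(n - 2)(n - 4) / -2
  L_3(n) = (n - 1)(n - 2)(n - 3) / 6
Then P(n) = 4·L_0(n) + 35·L_1(n) + 110·L_2(n) + 247·L_3(n).
Expanding and collecting terms gives P(n) = 3n^3 + 4n^2 - 2n - 1.
Check: P(2) = 35. ✓

P(n) = 3n^3 + 4n^2 - 2n - 1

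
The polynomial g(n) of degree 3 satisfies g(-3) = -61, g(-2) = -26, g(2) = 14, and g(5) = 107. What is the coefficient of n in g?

6

Write g(n) = an^3 + bn^2 + cn + d. Substituting each data point gives a linear system:
  -27a + 9b - 3c + d = -61
  -8a + 4b - 2c + d = -26
  8a + 4b + 2c + d = 14
  125a + 25b + 5c + d = 107
Solving the system yields a = 1, b = -2, c = 6, d = 2.
So g(n) = n^3 - 2n^2 + 6n + 2.
The coefficient of n is 6.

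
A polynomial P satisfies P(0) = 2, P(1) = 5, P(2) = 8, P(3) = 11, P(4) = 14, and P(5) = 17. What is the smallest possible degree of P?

1

Forward differences of the values at t = 0, 1, 2, 3, 4, 5:
  P  : 2  5  8  11  14  17
  Δ  : 3  3  3  3  3
  Δ^2: 0  0  0  0
  Δ^3: 0  0  0
  Δ^4: 0  0
  Δ^5: 0
The first differences are constant (3) and nonzero, while all higher differences vanish, so the minimal degree is 1.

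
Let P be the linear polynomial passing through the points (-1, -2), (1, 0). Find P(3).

2

Using the Lagrange interpolation formula with nodes -1, 1:
  L_0(u) = (u - 1) / -2
  L_1(u) = (u + 1) / 2
Then P(u) = -2·L_0(u) + 0·L_1(u).
Expanding and collecting terms gives P(u) = u - 1.
Evaluating at u = 3: P(3) = 2.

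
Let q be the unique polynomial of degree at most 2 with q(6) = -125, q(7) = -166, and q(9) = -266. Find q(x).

Using the Lagrange interpolation formula with nodes 6, 7, 9:
  L_0(x) = (x - 7)(x - 9) / 3
  L_1(x) = (x - 6)(x - 9) / -2
  L_2(x) = (x - 6)(x - 7) / 6
Then q(x) = -125·L_0(x) - 166·L_1(x) - 266·L_2(x).
Expanding and collecting terms gives q(x) = -3x^2 - 2x - 5.
Check: q(6) = -125. ✓

q(x) = -3x^2 - 2x - 5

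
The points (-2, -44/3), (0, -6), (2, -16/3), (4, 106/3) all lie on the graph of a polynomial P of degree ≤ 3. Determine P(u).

P(u) = u^3 - u^2 - (5/3)u - 6

Write P(u) = au^3 + bu^2 + cu + d. Substituting each data point gives a linear system:
  -8a + 4b - 2c + d = -44/3
  d = -6
  8a + 4b + 2c + d = -16/3
  64a + 16b + 4c + d = 106/3
Solving the system yields a = 1, b = -1, c = -5/3, d = -6.
So P(u) = u³ - u² - (5/3)u - 6.
Check: P(2) = -16/3. ✓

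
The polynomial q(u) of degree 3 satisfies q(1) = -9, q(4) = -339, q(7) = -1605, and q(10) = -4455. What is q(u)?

Write q(u) = au^3 + bu^2 + cu + d. Substituting each data point gives a linear system:
  a + b + c + d = -9
  64a + 16b + 4c + d = -339
  343a + 49b + 7c + d = -1605
  1000a + 100b + 10c + d = -4455
Solving the system yields a = -4, b = -4, c = -6, d = 5.
So q(u) = -4u^3 - 4u^2 - 6u + 5.
Check: q(4) = -339. ✓

q(u) = -4u^3 - 4u^2 - 6u + 5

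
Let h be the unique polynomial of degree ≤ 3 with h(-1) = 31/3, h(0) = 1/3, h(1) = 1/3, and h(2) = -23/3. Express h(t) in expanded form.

Write h(t) = at^3 + bt^2 + ct + d. Substituting each data point gives a linear system:
  -a + b - c + d = 31/3
  d = 1/3
  a + b + c + d = 1/3
  8a + 4b + 2c + d = -23/3
Solving the system yields a = -3, b = 5, c = -2, d = 1/3.
So h(t) = -3t³ + 5t² - 2t + 1/3.
Check: h(1) = 1/3. ✓

h(t) = -3t^3 + 5t^2 - 2t + 1/3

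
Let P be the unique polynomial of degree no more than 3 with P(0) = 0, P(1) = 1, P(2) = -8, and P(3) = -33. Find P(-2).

Using the Lagrange interpolation formula with nodes 0, 1, 2, 3:
  L_0(u) = (u - 1)(u - 2)(u - 3) / -6
  L_1(u) = u(u - 2)(u - 3) / 2
  L_2(u) = u(u - 1)(u - 3) / -2
  L_3(u) = u(u - 1)(u - 2) / 6
Then P(u) = 0·L_0(u) + 1·L_1(u) - 8·L_2(u) - 33·L_3(u).
Expanding and collecting terms gives P(u) = -u³ - 2u² + 4u.
Evaluating at u = -2: P(-2) = -8.

-8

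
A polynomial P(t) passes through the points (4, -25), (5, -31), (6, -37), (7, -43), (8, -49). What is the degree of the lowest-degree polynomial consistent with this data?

1

Forward differences of the values at t = 4, 5, 6, 7, 8:
  P  : -25  -31  -37  -43  -49
  Δ  : -6  -6  -6  -6
  Δ^2: 0  0  0
  Δ^3: 0  0
  Δ^4: 0
The first differences are constant (-6) and nonzero, while all higher differences vanish, so the minimal degree is 1.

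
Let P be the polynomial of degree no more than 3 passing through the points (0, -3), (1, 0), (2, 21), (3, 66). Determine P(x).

Using the Lagrange interpolation formula with nodes 0, 1, 2, 3:
  L_0(x) = (x - 1)(x - 2)(x - 3) / -6
  L_1(x) = x(x - 2)(x - 3) / 2
  L_2(x) = x(x - 1)(x - 3) / -2
  L_3(x) = x(x - 1)(x - 2) / 6
Then P(x) = -3·L_0(x) + 0·L_1(x) + 21·L_2(x) + 66·L_3(x).
Expanding and collecting terms gives P(x) = x³ + 6x² - 4x - 3.
Check: P(1) = 0. ✓

P(x) = x^3 + 6x^2 - 4x - 3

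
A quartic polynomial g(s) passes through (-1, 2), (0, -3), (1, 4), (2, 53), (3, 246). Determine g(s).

g(s) = 3s^4 - s^3 + 3s^2 + 2s - 3

Using the Lagrange interpolation formula with nodes -1, 0, 1, 2, 3:
  L_0(s) = s(s - 1)(s - 2)(s - 3) / 24
  L_1(s) = (s + 1)(s - 1)(s - 2)(s - 3) / -6
  L_2(s) = (s + 1)s(s - 2)(s - 3) / 4
  L_3(s) = (s + 1)s(s - 1)(s - 3) / -6
  L_4(s) = (s + 1)s(s - 1)(s - 2) / 24
Then g(s) = 2·L_0(s) - 3·L_1(s) + 4·L_2(s) + 53·L_3(s) + 246·L_4(s).
Expanding and collecting terms gives g(s) = 3s^4 - s^3 + 3s^2 + 2s - 3.
Check: g(-1) = 2. ✓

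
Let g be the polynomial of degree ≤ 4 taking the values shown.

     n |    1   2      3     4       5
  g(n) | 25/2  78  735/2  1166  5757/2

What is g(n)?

g(n) = 5n^4 - (5/2)n^3 + 2n^2 + 2n + 6

Using the Lagrange interpolation formula with nodes 1, 2, 3, 4, 5:
  L_0(n) = (n - 2)(n - 3)(n - 4)(n - 5) / 24
  L_1(n) = (n - 1)(n - 3)(n - 4)(n - 5) / -6
  L_2(n) = (n - 1)(n - 2)(n - 4)(n - 5) / 4
  L_3(n) = (n - 1)(n - 2)(n - 3)(n - 5) / -6
  L_4(n) = (n - 1)(n - 2)(n - 3)(n - 4) / 24
Then g(n) = 25/2·L_0(n) + 78·L_1(n) + 735/2·L_2(n) + 1166·L_3(n) + 5757/2·L_4(n).
Expanding and collecting terms gives g(n) = 5n^4 - (5/2)n^3 + 2n^2 + 2n + 6.
Check: g(5) = 5757/2. ✓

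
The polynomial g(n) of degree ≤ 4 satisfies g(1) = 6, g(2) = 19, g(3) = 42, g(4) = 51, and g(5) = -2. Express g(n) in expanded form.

g(n) = -n^4 + 6n^3 - 6n^2 + 4n + 3

Write g(n) = an^4 + bn^3 + cn^2 + dn + e. Substituting each data point gives a linear system:
  a + b + c + d + e = 6
  16a + 8b + 4c + 2d + e = 19
  81a + 27b + 9c + 3d + e = 42
  256a + 64b + 16c + 4d + e = 51
  625a + 125b + 25c + 5d + e = -2
Solving the system yields a = -1, b = 6, c = -6, d = 4, e = 3.
So g(n) = -n^4 + 6n^3 - 6n^2 + 4n + 3.
Check: g(4) = 51. ✓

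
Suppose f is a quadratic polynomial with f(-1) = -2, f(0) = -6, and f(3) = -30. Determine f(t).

f(t) = -t^2 - 5t - 6

Using the Lagrange interpolation formula with nodes -1, 0, 3:
  L_0(t) = t(t - 3) / 4
  L_1(t) = (t + 1)(t - 3) / -3
  L_2(t) = (t + 1)t / 12
Then f(t) = -2·L_0(t) - 6·L_1(t) - 30·L_2(t).
Expanding and collecting terms gives f(t) = -t^2 - 5t - 6.
Check: f(3) = -30. ✓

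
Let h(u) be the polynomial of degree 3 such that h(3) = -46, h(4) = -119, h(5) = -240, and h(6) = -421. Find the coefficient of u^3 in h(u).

Write h(u) = au^3 + bu^2 + cu + d. Substituting each data point gives a linear system:
  27a + 9b + 3c + d = -46
  64a + 16b + 4c + d = -119
  125a + 25b + 5c + d = -240
  216a + 36b + 6c + d = -421
Solving the system yields a = -2, b = 0, c = 1, d = 5.
So h(u) = -2u³ + u + 5.
The leading coefficient is -2.

-2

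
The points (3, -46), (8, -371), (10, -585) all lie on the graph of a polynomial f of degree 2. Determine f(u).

Using the Lagrange interpolation formula with nodes 3, 8, 10:
  L_0(u) = (u - 8)(u - 10) / 35
  L_1(u) = (u - 3)(u - 10) / -10
  L_2(u) = (u - 3)(u - 8) / 14
Then f(u) = -46·L_0(u) - 371·L_1(u) - 585·L_2(u).
Expanding and collecting terms gives f(u) = -6u² + u + 5.
Check: f(10) = -585. ✓

f(u) = -6u^2 + u + 5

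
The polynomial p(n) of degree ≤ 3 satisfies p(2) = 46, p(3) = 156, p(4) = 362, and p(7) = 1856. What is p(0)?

-6

Write p(n) = an^3 + bn^2 + cn + d. Substituting each data point gives a linear system:
  8a + 4b + 2c + d = 46
  27a + 9b + 3c + d = 156
  64a + 16b + 4c + d = 362
  343a + 49b + 7c + d = 1856
Solving the system yields a = 5, b = 3, c = 0, d = -6.
So p(n) = 5n^3 + 3n^2 - 6.
Then p(0) = -6.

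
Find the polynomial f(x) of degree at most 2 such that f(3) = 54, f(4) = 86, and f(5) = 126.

Using the Lagrange interpolation formula with nodes 3, 4, 5:
  L_0(x) = (x - 4)(x - 5) / 2
  L_1(x) = (x - 3)(x - 5) / -1
  L_2(x) = (x - 3)(x - 4) / 2
Then f(x) = 54·L_0(x) + 86·L_1(x) + 126·L_2(x).
Expanding and collecting terms gives f(x) = 4x² + 4x + 6.
Check: f(5) = 126. ✓

f(x) = 4x^2 + 4x + 6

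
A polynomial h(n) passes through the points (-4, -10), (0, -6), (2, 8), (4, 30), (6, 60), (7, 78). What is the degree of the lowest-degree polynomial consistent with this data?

2

Divided differences on the nodes -4, 0, 2, 4, 6, 7:
  order 0: -10  -6  8  30  60  78
  order 1: 1  7  11  15  18
  order 2: 1  1  1  1
  order 3: 0  0  0
  order 4: 0  0
  order 5: 0
The order-2 divided differences are all 1 (nonzero) and every higher order vanishes, so the data lies on a polynomial of degree exactly 2.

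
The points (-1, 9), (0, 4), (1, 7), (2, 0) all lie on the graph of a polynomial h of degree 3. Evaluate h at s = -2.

40

Using the Lagrange interpolation formula with nodes -1, 0, 1, 2:
  L_0(s) = s(s - 1)(s - 2) / -6
  L_1(s) = (s + 1)(s - 1)(s - 2) / 2
  L_2(s) = (s + 1)s(s - 2) / -2
  L_3(s) = (s + 1)s(s - 1) / 6
Then h(s) = 9·L_0(s) + 4·L_1(s) + 7·L_2(s) + 0·L_3(s).
Expanding and collecting terms gives h(s) = -3s³ + 4s² + 2s + 4.
Evaluating at s = -2: h(-2) = 40.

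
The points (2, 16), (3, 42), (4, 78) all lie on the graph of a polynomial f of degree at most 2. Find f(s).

f(s) = 5s^2 + s - 6

Write f(s) = as^2 + bs + c. Substituting each data point gives a linear system:
  4a + 2b + c = 16
  9a + 3b + c = 42
  16a + 4b + c = 78
Solving the system yields a = 5, b = 1, c = -6.
So f(s) = 5s^2 + s - 6.
Check: f(3) = 42. ✓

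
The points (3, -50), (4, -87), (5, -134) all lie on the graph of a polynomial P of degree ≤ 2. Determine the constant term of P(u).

Write P(u) = au^2 + bu + c. Substituting each data point gives a linear system:
  9a + 3b + c = -50
  16a + 4b + c = -87
  25a + 5b + c = -134
Solving the system yields a = -5, b = -2, c = 1.
So P(u) = -5u^2 - 2u + 1.
The constant term is 1.

1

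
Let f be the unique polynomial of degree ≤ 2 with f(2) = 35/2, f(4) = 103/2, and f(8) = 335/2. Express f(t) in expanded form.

Write f(t) = at^2 + bt + c. Substituting each data point gives a linear system:
  4a + 2b + c = 35/2
  16a + 4b + c = 103/2
  64a + 8b + c = 335/2
Solving the system yields a = 2, b = 5, c = -1/2.
So f(t) = 2t^2 + 5t - 1/2.
Check: f(2) = 35/2. ✓

f(t) = 2t^2 + 5t - 1/2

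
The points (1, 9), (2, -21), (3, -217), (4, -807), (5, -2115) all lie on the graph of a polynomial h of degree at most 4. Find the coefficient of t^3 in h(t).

Write h(t) = at^4 + bt^3 + ct^2 + dt + e. Substituting each data point gives a linear system:
  a + b + c + d + e = 9
  16a + 8b + 4c + 2d + e = -21
  81a + 27b + 9c + 3d + e = -217
  256a + 64b + 16c + 4d + e = -807
  625a + 125b + 25c + 5d + e = -2115
Solving the system yields a = -4, b = 2, c = 5, d = 1, e = 5.
So h(t) = -4t^4 + 2t^3 + 5t^2 + t + 5.
The coefficient of t^3 is 2.

2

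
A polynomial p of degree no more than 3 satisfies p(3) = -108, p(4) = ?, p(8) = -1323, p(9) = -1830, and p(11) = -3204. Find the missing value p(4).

-215

The 4 known points determine the degree-3 polynomial uniquely.
Write p(t) = at^3 + bt^2 + ct + d. Substituting each data point gives a linear system:
  27a + 9b + 3c + d = -108
  512a + 64b + 8c + d = -1323
  729a + 81b + 9c + d = -1830
  1331a + 121b + 11c + d = -3204
Solving the system yields a = -2, b = -4, c = -5, d = -3.
So p(t) = -2t³ - 4t² - 5t - 3.
Then p(4) = -215.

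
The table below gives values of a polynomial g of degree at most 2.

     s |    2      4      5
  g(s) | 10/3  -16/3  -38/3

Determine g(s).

Using the Lagrange interpolation formula with nodes 2, 4, 5:
  L_0(s) = (s - 4)(s - 5) / 6
  L_1(s) = (s - 2)(s - 5) / -2
  L_2(s) = (s - 2)(s - 4) / 3
Then g(s) = 10/3·L_0(s) - 16/3·L_1(s) - 38/3·L_2(s).
Expanding and collecting terms gives g(s) = -s^2 + (5/3)s + 4.
Check: g(4) = -16/3. ✓

g(s) = -s^2 + (5/3)s + 4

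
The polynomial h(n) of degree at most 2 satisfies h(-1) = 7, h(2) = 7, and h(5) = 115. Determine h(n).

Using the Lagrange interpolation formula with nodes -1, 2, 5:
  L_0(n) = (n - 2)(n - 5) / 18
  L_1(n) = (n + 1)(n - 5) / -9
  L_2(n) = (n + 1)(n - 2) / 18
Then h(n) = 7·L_0(n) + 7·L_1(n) + 115·L_2(n).
Expanding and collecting terms gives h(n) = 6n^2 - 6n - 5.
Check: h(5) = 115. ✓

h(n) = 6n^2 - 6n - 5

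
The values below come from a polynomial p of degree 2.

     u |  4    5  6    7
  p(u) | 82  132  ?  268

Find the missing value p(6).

194

On equispaced nodes a degree-2 polynomial has vanishing third forward difference, so
  - p(4) + 3·p(5) - 3·p(6) + p(7) = 0.
Substituting the known values and solving for p(6):
  -3·p(6) = -582
  p(6) = 194.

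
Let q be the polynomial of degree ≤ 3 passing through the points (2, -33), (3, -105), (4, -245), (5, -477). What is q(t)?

Using the Lagrange interpolation formula with nodes 2, 3, 4, 5:
  L_0(t) = (t - 3)(t - 4)(t - 5) / -6
  L_1(t) = (t - 2)(t - 4)(t - 5) / 2
  L_2(t) = (t - 2)(t - 3)(t - 5) / -2
  L_3(t) = (t - 2)(t - 3)(t - 4) / 6
Then q(t) = -33·L_0(t) - 105·L_1(t) - 245·L_2(t) - 477·L_3(t).
Expanding and collecting terms gives q(t) = -4t³ + 2t² - 6t + 3.
Check: q(3) = -105. ✓

q(t) = -4t^3 + 2t^2 - 6t + 3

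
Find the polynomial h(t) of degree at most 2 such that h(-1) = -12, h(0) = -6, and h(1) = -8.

h(t) = -4t^2 + 2t - 6

Write h(t) = at^2 + bt + c. Substituting each data point gives a linear system:
  a - b + c = -12
  c = -6
  a + b + c = -8
Solving the system yields a = -4, b = 2, c = -6.
So h(t) = -4t^2 + 2t - 6.
Check: h(1) = -8. ✓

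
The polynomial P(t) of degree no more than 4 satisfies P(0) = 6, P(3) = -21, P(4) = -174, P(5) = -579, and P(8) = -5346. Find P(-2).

-96

Using the Lagrange interpolation formula with nodes 0, 3, 4, 5, 8:
  L_0(t) = (t - 3)(t - 4)(t - 5)(t - 8) / 480
  L_1(t) = t(t - 4)(t - 5)(t - 8) / -30
  L_2(t) = t(t - 3)(t - 5)(t - 8) / 16
  L_3(t) = t(t - 3)(t - 4)(t - 8) / -30
  L_4(t) = t(t - 3)(t - 4)(t - 5) / 480
Then P(t) = 6·L_0(t) - 21·L_1(t) - 174·L_2(t) - 579·L_3(t) - 5346·L_4(t).
Expanding and collecting terms gives P(t) = -2t⁴ + 6t³ - 4t² + 3t + 6.
Evaluating at t = -2: P(-2) = -96.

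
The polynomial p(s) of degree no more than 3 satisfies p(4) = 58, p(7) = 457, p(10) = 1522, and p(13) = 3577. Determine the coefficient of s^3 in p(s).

Write p(s) = as^3 + bs^2 + cs + d. Substituting each data point gives a linear system:
  64a + 16b + 4c + d = 58
  343a + 49b + 7c + d = 457
  1000a + 100b + 10c + d = 1522
  2197a + 169b + 13c + d = 3577
Solving the system yields a = 2, b = -5, c = 2, d = 2.
So p(s) = 2s^3 - 5s^2 + 2s + 2.
The leading coefficient is 2.

2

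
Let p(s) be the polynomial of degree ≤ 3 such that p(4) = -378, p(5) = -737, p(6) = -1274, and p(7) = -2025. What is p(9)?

Write p(s) = as^3 + bs^2 + cs + d. Substituting each data point gives a linear system:
  64a + 16b + 4c + d = -378
  125a + 25b + 5c + d = -737
  216a + 36b + 6c + d = -1274
  343a + 49b + 7c + d = -2025
Solving the system yields a = -6, b = 1, c = -2, d = -2.
So p(s) = -6s^3 + s^2 - 2s - 2.
Then p(9) = -4313.

-4313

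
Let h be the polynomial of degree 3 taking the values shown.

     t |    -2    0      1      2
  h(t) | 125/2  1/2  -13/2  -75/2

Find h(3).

-245/2

Write h(t) = at^3 + bt^2 + ct + d. Substituting each data point gives a linear system:
  -8a + 4b - 2c + d = 125/2
  d = 1/2
  a + b + c + d = -13/2
  8a + 4b + 2c + d = -75/2
Solving the system yields a = -5, b = 3, c = -5, d = 1/2.
So h(t) = -5t³ + 3t² - 5t + 1/2.
Then h(3) = -245/2.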